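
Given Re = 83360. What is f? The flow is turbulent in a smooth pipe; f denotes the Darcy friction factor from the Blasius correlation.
Formula: f = \frac{0.316}{Re^{0.25}}
f = 0.316/83360^0.25 = 0.0186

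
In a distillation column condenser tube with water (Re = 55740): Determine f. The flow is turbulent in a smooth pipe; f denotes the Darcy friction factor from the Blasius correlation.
Formula: f = \frac{0.316}{Re^{0.25}}
f = 0.316/55740^0.25 = 0.02057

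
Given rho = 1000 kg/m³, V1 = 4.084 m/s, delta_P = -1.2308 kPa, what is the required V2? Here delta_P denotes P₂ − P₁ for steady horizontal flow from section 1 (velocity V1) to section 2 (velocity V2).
Formula: \Delta P = \frac{1}{2} \rho (V_1^2 - V_2^2)
Substituting knowns: -1.2308 = 0.5·1000·(4.084² − V2²)/1000
Solving for V2: V2 = √(4.084² − 2·(-1.2308·1000)/1000) = 4.375 m/s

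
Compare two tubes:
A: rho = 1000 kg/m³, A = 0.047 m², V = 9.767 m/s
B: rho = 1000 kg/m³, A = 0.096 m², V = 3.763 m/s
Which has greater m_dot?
m_dot(A) = 459 kg/s, m_dot(B) = 361.2 kg/s. Answer: A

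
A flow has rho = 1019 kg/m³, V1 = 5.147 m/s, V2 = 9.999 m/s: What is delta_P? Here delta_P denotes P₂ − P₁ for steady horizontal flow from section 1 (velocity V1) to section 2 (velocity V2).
Formula: \Delta P = \frac{1}{2} \rho (V_1^2 - V_2^2)
delta_P = 0.5·1019·(5.147² − 9.999²)/1000 = -37.44 kPa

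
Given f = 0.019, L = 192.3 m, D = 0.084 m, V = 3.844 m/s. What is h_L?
Formula: h_L = f \frac{L}{D} \frac{V^2}{2g}
h_L = 0.019·(192.3/0.084)·3.844²/(2·9.81) = 32.76 m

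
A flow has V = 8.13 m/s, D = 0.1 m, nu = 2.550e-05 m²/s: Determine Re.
Formula: Re = \frac{V D}{\nu}
Re = 8.13·0.1/2.550e-05 = 31882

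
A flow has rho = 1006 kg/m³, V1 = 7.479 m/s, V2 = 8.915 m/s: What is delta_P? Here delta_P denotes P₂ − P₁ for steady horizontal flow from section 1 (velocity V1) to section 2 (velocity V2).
Formula: \Delta P = \frac{1}{2} \rho (V_1^2 - V_2^2)
delta_P = 0.5·1006·(7.479² − 8.915²)/1000 = -11.84 kPa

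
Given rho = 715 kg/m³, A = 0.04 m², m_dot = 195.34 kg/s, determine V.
Formula: \dot{m} = \rho A V
Substituting knowns: 195.34 = 715·0.04·V
Solving for V: V = 195.34/(715·0.04) = 6.83 m/s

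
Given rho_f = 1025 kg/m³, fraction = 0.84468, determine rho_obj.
Formula: f_{sub} = \frac{\rho_{obj}}{\rho_f}
Substituting knowns: 0.84468 = rho_obj/1025
Solving for rho_obj: rho_obj = 0.84468·1025 = 865.8 kg/m³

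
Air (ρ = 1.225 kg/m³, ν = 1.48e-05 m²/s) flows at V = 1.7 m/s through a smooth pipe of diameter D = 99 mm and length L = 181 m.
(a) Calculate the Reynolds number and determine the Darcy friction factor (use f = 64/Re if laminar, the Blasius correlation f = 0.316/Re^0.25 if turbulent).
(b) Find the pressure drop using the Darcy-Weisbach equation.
(a) Re = V·D/ν = 1.7·0.099/1.48e-05 = 11372 → turbulent (Re > 4000); f = 0.316/Re^0.25 = 0.316/11372^0.25 = 0.0306
(b) Darcy-Weisbach: ΔP = f·(L/D)·½ρV²/1000 = 0.0306·(181/0.099)·½·1.225·1.7²/1000 = 0.09903 kPa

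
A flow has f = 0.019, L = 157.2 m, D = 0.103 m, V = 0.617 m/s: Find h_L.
Formula: h_L = f \frac{L}{D} \frac{V^2}{2g}
h_L = 0.019·(157.2/0.103)·0.617²/(2·9.81) = 0.5627 m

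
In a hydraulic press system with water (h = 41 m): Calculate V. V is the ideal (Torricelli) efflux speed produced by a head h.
Formula: V = \sqrt{2 g h}
V = √(2·9.81·41) = 28.36 m/s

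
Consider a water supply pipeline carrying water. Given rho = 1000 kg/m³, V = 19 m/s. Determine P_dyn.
Formula: P_{dyn} = \frac{1}{2} \rho V^2
P_dyn = 0.5·1000·19²/1000 = 180.5 kPa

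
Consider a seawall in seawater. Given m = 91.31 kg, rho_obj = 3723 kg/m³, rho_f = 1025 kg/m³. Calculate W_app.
Formula: W_{app} = mg\left(1 - \frac{\rho_f}{\rho_{obj}}\right)
W_app = 91.31·9.81·(1 − 1025/3723) = 649.1 N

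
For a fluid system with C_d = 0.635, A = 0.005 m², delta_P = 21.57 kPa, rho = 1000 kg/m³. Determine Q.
Formula: Q = C_d A \sqrt{\frac{2 \Delta P}{\rho}}
Q = 0.635·0.005·√(2·(21.57·1000)/1000)·1000 = 20.85 L/s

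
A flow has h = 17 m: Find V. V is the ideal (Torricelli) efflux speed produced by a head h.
Formula: V = \sqrt{2 g h}
V = √(2·9.81·17) = 18.26 m/s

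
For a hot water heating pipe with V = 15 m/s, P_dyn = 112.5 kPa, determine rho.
Formula: P_{dyn} = \frac{1}{2} \rho V^2
Substituting knowns: 112.5 = 0.5·rho·15²/1000
Solving for rho: rho = 2·(112.5·1000)/15² = 1000 kg/m³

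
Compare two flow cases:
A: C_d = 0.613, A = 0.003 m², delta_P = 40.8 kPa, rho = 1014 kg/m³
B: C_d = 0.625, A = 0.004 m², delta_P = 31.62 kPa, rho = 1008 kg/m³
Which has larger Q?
Q(A) = 16.5 L/s, Q(B) = 19.8 L/s. Answer: B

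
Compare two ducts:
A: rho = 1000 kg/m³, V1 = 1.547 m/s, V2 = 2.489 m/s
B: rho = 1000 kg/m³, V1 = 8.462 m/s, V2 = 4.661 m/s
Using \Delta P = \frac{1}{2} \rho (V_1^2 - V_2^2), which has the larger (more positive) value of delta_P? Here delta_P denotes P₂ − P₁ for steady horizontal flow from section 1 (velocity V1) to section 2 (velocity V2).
delta_P(A) = -1.901 kPa, delta_P(B) = 24.94 kPa. Answer: B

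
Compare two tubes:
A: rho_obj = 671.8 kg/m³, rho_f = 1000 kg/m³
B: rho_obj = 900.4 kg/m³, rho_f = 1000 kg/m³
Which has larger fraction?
fraction(A) = 0.6718, fraction(B) = 0.9004. Answer: B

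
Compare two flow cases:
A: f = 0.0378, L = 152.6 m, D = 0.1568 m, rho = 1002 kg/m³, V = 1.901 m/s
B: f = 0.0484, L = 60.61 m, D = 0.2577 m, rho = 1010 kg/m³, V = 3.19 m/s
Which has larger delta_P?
delta_P(A) = 66.6 kPa, delta_P(B) = 58.5 kPa. Answer: A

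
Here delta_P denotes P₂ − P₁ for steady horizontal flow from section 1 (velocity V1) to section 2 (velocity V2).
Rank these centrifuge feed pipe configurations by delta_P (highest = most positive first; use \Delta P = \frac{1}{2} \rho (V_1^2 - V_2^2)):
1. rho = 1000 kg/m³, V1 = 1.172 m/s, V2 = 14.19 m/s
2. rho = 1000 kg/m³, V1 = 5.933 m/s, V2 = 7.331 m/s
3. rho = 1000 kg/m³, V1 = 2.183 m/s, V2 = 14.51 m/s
Case 1: delta_P = -99.99 kPa
Case 2: delta_P = -9.272 kPa
Case 3: delta_P = -102.9 kPa
Ranking (highest first): 2, 1, 3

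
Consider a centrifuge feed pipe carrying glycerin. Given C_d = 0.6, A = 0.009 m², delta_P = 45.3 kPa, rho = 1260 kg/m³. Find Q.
Formula: Q = C_d A \sqrt{\frac{2 \Delta P}{\rho}}
Q = 0.6·0.009·√(2·(45.3·1000)/1260)·1000 = 45.79 L/s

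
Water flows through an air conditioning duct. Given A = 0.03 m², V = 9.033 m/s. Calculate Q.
Formula: Q = A V
Q = 0.03·9.033·1000 = 271 L/s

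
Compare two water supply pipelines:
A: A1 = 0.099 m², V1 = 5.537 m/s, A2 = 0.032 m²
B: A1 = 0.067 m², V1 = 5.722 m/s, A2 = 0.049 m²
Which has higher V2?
V2(A) = 17.13 m/s, V2(B) = 7.824 m/s. Answer: A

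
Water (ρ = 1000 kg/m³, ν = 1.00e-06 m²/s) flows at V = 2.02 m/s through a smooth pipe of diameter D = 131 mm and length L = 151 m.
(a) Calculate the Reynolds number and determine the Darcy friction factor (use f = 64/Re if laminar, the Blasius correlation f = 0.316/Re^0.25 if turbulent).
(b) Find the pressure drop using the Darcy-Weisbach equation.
(a) Re = V·D/ν = 2.02·0.131/1.00e-06 = 264620 → turbulent (Re > 4000); f = 0.316/Re^0.25 = 0.316/264620^0.25 = 0.013933 (Blasius is strictly valid for Re ≲ 1e5; used here as the smooth-pipe estimate the problem specifies)
(b) Darcy-Weisbach: ΔP = f·(L/D)·½ρV²/1000 = 0.013933·(151/0.131)·½·1000·2.02²/1000 = 32.77 kPa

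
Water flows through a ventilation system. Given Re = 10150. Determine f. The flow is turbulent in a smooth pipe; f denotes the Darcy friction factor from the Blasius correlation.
Formula: f = \frac{0.316}{Re^{0.25}}
f = 0.316/10150^0.25 = 0.03148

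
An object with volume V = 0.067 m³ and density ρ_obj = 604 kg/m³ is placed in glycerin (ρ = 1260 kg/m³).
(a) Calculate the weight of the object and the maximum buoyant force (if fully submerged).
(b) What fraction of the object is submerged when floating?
(a) W=rho_obj*g*V=604*9.81*0.067=397.0 N; F_B(max)=rho*g*V=1260*9.81*0.067=828.2 N
(b) Floating fraction=rho_obj/rho=604/1260=0.479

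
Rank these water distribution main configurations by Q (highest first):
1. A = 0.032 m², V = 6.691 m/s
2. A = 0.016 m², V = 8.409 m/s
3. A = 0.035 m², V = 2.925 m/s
Case 1: Q = 214.1 L/s
Case 2: Q = 134.5 L/s
Case 3: Q = 102.4 L/s
Ranking (highest first): 1, 2, 3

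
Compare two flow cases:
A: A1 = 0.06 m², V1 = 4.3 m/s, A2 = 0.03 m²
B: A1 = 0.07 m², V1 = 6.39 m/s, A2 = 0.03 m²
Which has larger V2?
V2(A) = 8.6 m/s, V2(B) = 14.91 m/s. Answer: B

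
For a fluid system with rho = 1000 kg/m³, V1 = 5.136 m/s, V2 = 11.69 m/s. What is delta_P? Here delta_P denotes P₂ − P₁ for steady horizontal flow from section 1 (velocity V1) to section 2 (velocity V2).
Formula: \Delta P = \frac{1}{2} \rho (V_1^2 - V_2^2)
delta_P = 0.5·1000·(5.136² − 11.69²)/1000 = -55.14 kPa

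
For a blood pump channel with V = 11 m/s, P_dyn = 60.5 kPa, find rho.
Formula: P_{dyn} = \frac{1}{2} \rho V^2
Substituting knowns: 60.5 = 0.5·rho·11²/1000
Solving for rho: rho = 2·(60.5·1000)/11² = 1000 kg/m³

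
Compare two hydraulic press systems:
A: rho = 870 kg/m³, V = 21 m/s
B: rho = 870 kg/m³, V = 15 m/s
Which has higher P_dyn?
P_dyn(A) = 191.8 kPa, P_dyn(B) = 97.88 kPa. Answer: A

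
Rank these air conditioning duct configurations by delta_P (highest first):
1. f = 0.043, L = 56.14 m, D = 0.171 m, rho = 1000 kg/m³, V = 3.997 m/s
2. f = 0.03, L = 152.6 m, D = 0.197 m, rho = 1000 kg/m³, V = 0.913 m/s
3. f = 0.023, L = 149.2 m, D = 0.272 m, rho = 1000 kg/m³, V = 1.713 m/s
Case 1: delta_P = 112.8 kPa
Case 2: delta_P = 9.685 kPa
Case 3: delta_P = 18.51 kPa
Ranking (highest first): 1, 3, 2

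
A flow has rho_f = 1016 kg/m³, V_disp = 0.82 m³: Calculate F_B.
Formula: F_B = \rho_f g V_{disp}
F_B = 1016·9.81·0.82 = 8173 N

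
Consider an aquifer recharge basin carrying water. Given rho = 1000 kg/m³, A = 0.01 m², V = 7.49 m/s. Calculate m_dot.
Formula: \dot{m} = \rho A V
m_dot = 1000·0.01·7.49 = 74.9 kg/s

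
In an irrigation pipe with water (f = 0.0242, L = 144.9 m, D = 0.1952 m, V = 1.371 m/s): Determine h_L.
Formula: h_L = f \frac{L}{D} \frac{V^2}{2g}
h_L = 0.0242·(144.9/0.1952)·1.371²/(2·9.81) = 1.721 m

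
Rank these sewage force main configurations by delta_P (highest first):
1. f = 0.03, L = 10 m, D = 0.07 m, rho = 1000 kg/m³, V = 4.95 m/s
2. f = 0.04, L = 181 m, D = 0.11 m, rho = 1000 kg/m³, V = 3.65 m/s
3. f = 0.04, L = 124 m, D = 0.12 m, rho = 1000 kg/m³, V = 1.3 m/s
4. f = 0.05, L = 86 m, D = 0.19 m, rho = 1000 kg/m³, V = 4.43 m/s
Case 1: delta_P = 52.51 kPa
Case 2: delta_P = 438.4 kPa
Case 3: delta_P = 34.93 kPa
Case 4: delta_P = 222.1 kPa
Ranking (highest first): 2, 4, 1, 3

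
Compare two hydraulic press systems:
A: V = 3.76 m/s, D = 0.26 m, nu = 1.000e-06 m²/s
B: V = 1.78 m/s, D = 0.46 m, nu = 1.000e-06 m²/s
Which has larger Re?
Re(A) = 977600, Re(B) = 818800. Answer: A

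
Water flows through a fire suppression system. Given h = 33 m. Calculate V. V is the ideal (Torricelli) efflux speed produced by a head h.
Formula: V = \sqrt{2 g h}
V = √(2·9.81·33) = 25.45 m/s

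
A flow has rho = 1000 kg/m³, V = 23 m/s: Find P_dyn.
Formula: P_{dyn} = \frac{1}{2} \rho V^2
P_dyn = 0.5·1000·23²/1000 = 264.5 kPa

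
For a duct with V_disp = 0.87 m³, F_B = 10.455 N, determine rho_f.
Formula: F_B = \rho_f g V_{disp}
Substituting knowns: 10.455 = rho_f·9.81·0.87
Solving for rho_f: rho_f = 10.455/(9.81·0.87) = 1.225 kg/m³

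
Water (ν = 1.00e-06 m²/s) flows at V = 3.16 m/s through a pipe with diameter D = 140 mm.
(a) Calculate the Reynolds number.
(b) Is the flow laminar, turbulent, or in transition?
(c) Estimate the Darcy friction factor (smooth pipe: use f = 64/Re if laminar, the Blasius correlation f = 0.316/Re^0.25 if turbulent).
(a) Re = V·D/ν = 3.16·0.14/1.00e-06 = 442400
(b) Flow regime: turbulent (Re > 4000)
(c) Friction factor: f = 0.316/Re^0.25 = 0.316/442400^0.25 = 0.01225 (Blasius is strictly valid for Re ≲ 1e5; used here as the smooth-pipe estimate the problem specifies)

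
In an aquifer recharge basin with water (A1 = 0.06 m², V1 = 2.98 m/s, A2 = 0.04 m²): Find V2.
Formula: V_2 = \frac{A_1 V_1}{A_2}
V2 = 0.06·2.98/0.04 = 4.47 m/s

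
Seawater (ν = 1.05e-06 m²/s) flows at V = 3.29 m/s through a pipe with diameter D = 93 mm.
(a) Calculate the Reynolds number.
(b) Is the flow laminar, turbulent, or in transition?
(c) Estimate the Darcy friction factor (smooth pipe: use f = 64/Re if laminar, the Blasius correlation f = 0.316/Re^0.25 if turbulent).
(a) Re = V·D/ν = 3.29·0.093/1.05e-06 = 291400
(b) Flow regime: turbulent (Re > 4000)
(c) Friction factor: f = 0.316/Re^0.25 = 0.316/291400^0.25 = 0.0136 (Blasius is strictly valid for Re ≲ 1e5; used here as the smooth-pipe estimate the problem specifies)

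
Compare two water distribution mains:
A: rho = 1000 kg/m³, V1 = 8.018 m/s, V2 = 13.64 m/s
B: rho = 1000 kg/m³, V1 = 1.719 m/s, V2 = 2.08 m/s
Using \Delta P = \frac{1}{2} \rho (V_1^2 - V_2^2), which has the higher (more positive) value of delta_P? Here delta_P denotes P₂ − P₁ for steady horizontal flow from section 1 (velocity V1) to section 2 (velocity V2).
delta_P(A) = -60.88 kPa, delta_P(B) = -0.6857 kPa. Answer: B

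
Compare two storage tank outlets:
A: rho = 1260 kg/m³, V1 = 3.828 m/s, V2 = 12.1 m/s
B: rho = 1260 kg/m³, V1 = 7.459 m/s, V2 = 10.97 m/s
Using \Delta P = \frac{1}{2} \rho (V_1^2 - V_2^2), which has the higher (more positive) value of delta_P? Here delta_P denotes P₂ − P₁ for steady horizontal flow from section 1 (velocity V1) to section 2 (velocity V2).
delta_P(A) = -83.01 kPa, delta_P(B) = -40.76 kPa. Answer: B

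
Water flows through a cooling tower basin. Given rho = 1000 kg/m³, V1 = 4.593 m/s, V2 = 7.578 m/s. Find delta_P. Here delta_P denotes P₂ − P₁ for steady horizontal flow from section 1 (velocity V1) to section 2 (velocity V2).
Formula: \Delta P = \frac{1}{2} \rho (V_1^2 - V_2^2)
delta_P = 0.5·1000·(4.593² − 7.578²)/1000 = -18.17 kPa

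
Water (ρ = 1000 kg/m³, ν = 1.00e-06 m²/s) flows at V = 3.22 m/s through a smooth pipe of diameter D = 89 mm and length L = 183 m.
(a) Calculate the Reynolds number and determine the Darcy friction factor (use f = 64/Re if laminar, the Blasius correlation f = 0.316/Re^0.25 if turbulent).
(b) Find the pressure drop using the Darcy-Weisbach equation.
(a) Re = V·D/ν = 3.22·0.089/1.00e-06 = 286580 → turbulent (Re > 4000); f = 0.316/Re^0.25 = 0.316/286580^0.25 = 0.013658 (Blasius is strictly valid for Re ≲ 1e5; used here as the smooth-pipe estimate the problem specifies)
(b) Darcy-Weisbach: ΔP = f·(L/D)·½ρV²/1000 = 0.013658·(183/0.089)·½·1000·3.22²/1000 = 145.6 kPa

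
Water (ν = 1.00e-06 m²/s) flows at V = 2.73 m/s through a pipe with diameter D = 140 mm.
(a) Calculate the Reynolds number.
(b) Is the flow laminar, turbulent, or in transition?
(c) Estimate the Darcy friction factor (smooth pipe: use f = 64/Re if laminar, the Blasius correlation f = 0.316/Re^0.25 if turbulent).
(a) Re = V·D/ν = 2.73·0.14/1.00e-06 = 382200
(b) Flow regime: turbulent (Re > 4000)
(c) Friction factor: f = 0.316/Re^0.25 = 0.316/382200^0.25 = 0.01271 (Blasius is strictly valid for Re ≲ 1e5; used here as the smooth-pipe estimate the problem specifies)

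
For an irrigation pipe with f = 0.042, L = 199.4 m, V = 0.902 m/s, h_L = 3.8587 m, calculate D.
Formula: h_L = f \frac{L}{D} \frac{V^2}{2g}
Substituting knowns: 3.8587 = 0.042·(199.4/D)·0.902²/(2·9.81)
Solving for D: D = 0.042·199.4·0.902²/(2·9.81·3.8587) = 0.09 m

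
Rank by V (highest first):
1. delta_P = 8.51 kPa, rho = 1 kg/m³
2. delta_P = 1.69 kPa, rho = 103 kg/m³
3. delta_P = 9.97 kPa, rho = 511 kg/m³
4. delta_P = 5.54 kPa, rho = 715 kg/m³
Case 1: V = 130.5 m/s
Case 2: V = 5.728 m/s
Case 3: V = 6.247 m/s
Case 4: V = 3.937 m/s
Ranking (highest first): 1, 3, 2, 4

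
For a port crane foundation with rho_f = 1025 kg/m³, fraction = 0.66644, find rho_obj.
Formula: f_{sub} = \frac{\rho_{obj}}{\rho_f}
Substituting knowns: 0.66644 = rho_obj/1025
Solving for rho_obj: rho_obj = 0.66644·1025 = 683.1 kg/m³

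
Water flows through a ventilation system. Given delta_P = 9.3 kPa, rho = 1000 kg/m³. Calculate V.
Formula: V = \sqrt{\frac{2 \Delta P}{\rho}}
V = √(2·(9.3·1000)/1000) = 4.313 m/s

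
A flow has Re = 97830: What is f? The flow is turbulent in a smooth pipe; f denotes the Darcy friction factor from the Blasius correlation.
Formula: f = \frac{0.316}{Re^{0.25}}
f = 0.316/97830^0.25 = 0.01787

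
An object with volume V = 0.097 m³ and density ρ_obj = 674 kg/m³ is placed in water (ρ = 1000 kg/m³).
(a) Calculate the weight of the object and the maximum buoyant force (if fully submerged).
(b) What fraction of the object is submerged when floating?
(a) W=rho_obj*g*V=674*9.81*0.097=641.4 N; F_B(max)=rho*g*V=1000*9.81*0.097=951.6 N
(b) Floating fraction=rho_obj/rho=674/1000=0.674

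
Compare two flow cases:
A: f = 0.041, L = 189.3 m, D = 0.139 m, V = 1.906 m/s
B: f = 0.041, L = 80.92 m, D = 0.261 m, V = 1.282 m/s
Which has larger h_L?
h_L(A) = 10.34 m, h_L(B) = 1.065 m. Answer: A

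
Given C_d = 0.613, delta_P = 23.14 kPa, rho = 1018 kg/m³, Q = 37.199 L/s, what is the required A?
Formula: Q = C_d A \sqrt{\frac{2 \Delta P}{\rho}}
Substituting knowns: 37.199 = 0.613·A·√(2·(23.14·1000)/1018)·1000
Solving for A: A = (37.199/1000)/(0.613·√(2·(23.14·1000)/1018)) = 0.009 m²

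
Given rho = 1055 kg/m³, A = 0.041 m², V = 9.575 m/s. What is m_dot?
Formula: \dot{m} = \rho A V
m_dot = 1055·0.041·9.575 = 414.2 kg/s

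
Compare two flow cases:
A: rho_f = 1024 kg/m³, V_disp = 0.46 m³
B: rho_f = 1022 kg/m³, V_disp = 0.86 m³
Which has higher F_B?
F_B(A) = 4621 N, F_B(B) = 8622 N. Answer: B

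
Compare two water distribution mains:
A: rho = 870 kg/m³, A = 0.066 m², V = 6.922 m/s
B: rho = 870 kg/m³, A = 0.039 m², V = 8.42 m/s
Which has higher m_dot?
m_dot(A) = 397.5 kg/s, m_dot(B) = 285.7 kg/s. Answer: A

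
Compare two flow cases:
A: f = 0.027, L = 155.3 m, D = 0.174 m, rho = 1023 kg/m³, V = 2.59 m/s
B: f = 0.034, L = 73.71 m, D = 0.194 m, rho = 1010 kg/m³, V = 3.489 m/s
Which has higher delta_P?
delta_P(A) = 82.69 kPa, delta_P(B) = 79.41 kPa. Answer: A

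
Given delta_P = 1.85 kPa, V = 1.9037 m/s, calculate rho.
Formula: V = \sqrt{\frac{2 \Delta P}{\rho}}
Substituting knowns: 1.9037 = √(2·(1.85·1000)/rho)
Solving for rho: rho = 2·(1.85·1000)/1.9037² = 1021 kg/m³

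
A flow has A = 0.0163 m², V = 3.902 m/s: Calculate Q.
Formula: Q = A V
Q = 0.0163·3.902·1000 = 63.6 L/s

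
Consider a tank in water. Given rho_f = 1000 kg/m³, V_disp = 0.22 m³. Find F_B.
Formula: F_B = \rho_f g V_{disp}
F_B = 1000·9.81·0.22 = 2158 N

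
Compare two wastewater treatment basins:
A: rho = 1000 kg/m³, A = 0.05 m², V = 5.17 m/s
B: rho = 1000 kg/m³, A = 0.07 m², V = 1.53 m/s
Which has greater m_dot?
m_dot(A) = 258.5 kg/s, m_dot(B) = 107.1 kg/s. Answer: A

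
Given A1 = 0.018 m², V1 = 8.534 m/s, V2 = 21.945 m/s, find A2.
Formula: V_2 = \frac{A_1 V_1}{A_2}
Substituting knowns: 21.945 = 0.018·8.534/A2
Solving for A2: A2 = 0.018·8.534/21.945 = 0.007 m²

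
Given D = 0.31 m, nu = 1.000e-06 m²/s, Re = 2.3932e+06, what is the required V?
Formula: Re = \frac{V D}{\nu}
Substituting knowns: 2.3932e+06 = V·0.31/1.000e-06
Solving for V: V = 2.3932e+06·1.000e-06/0.31 = 7.72 m/s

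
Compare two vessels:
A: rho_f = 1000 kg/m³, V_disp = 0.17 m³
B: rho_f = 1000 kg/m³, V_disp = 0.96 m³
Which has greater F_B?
F_B(A) = 1668 N, F_B(B) = 9418 N. Answer: B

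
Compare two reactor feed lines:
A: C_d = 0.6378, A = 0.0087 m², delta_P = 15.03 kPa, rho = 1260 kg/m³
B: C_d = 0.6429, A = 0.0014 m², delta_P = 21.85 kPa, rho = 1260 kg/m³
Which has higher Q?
Q(A) = 27.1 L/s, Q(B) = 5.301 L/s. Answer: A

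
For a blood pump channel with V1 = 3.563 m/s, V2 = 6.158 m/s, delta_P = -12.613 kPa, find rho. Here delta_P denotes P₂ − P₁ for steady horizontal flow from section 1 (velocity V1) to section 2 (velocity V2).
Formula: \Delta P = \frac{1}{2} \rho (V_1^2 - V_2^2)
Substituting knowns: -12.613 = 0.5·rho·(3.563² − 6.158²)/1000
Solving for rho: rho = 2·(-12.613·1000)/(3.563² − 6.158²) = 1000 kg/m³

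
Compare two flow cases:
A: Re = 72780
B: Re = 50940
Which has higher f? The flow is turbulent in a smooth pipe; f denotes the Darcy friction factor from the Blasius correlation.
f(A) = 0.01924, f(B) = 0.02103. Answer: B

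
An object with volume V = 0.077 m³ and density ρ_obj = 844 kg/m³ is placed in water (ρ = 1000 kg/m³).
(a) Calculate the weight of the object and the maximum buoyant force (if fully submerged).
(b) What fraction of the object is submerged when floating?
(a) W=rho_obj*g*V=844*9.81*0.077=637.5 N; F_B(max)=rho*g*V=1000*9.81*0.077=755.4 N
(b) Floating fraction=rho_obj/rho=844/1000=0.844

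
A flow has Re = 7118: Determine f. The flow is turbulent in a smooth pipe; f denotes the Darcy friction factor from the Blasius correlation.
Formula: f = \frac{0.316}{Re^{0.25}}
f = 0.316/7118^0.25 = 0.0344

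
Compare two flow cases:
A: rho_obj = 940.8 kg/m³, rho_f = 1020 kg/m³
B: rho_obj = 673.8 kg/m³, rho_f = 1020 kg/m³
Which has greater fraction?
fraction(A) = 0.9224, fraction(B) = 0.6606. Answer: A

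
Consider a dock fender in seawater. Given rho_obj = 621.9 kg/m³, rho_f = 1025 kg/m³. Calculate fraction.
Formula: f_{sub} = \frac{\rho_{obj}}{\rho_f}
fraction = 621.9/1025 = 0.6067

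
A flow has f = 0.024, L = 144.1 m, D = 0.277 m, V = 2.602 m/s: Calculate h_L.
Formula: h_L = f \frac{L}{D} \frac{V^2}{2g}
h_L = 0.024·(144.1/0.277)·2.602²/(2·9.81) = 4.308 m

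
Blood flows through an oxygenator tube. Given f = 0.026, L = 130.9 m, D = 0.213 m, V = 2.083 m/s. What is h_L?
Formula: h_L = f \frac{L}{D} \frac{V^2}{2g}
h_L = 0.026·(130.9/0.213)·2.083²/(2·9.81) = 3.534 m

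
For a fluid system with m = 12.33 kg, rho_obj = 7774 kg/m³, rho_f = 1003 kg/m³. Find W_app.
Formula: W_{app} = mg\left(1 - \frac{\rho_f}{\rho_{obj}}\right)
W_app = 12.33·9.81·(1 − 1003/7774) = 105.4 N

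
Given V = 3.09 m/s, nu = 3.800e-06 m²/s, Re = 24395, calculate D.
Formula: Re = \frac{V D}{\nu}
Substituting knowns: 24395 = 3.09·D/3.800e-06
Solving for D: D = 24395·3.800e-06/3.09 = 0.03 m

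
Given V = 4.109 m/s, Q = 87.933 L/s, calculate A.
Formula: Q = A V
Substituting knowns: 87.933 = A·4.109·1000
Solving for A: A = (87.933/1000)/4.109 = 0.0214 m²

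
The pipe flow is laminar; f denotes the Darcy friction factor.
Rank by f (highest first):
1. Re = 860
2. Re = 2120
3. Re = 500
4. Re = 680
Case 1: f = 0.07442
Case 2: f = 0.03019
Case 3: f = 0.128
Case 4: f = 0.09412
Ranking (highest first): 3, 4, 1, 2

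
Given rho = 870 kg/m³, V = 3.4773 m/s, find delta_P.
Formula: V = \sqrt{\frac{2 \Delta P}{\rho}}
Substituting knowns: 3.4773 = √(2·(delta_P·1000)/870)
Solving for delta_P: delta_P = 3.4773²·870/2/1000 = 5.26 kPa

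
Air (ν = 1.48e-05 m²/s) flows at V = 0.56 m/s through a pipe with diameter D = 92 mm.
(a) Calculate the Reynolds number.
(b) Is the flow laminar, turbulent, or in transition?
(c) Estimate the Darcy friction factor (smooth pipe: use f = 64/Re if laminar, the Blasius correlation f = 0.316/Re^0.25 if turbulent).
(a) Re = V·D/ν = 0.56·0.092/1.48e-05 = 3481.1
(b) Flow regime: transition (2300 ≤ Re ≤ 4000)
(c) Friction factor: f ≈ 0.04 (transitional regime, no simple correlation)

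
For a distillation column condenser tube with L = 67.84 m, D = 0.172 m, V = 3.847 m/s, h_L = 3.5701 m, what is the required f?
Formula: h_L = f \frac{L}{D} \frac{V^2}{2g}
Substituting knowns: 3.5701 = f·(67.84/0.172)·3.847²/(2·9.81)
Solving for f: f = 3.5701·2·9.81/((67.84/0.172)·3.847²) = 0.012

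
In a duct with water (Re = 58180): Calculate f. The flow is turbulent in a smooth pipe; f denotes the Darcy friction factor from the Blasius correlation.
Formula: f = \frac{0.316}{Re^{0.25}}
f = 0.316/58180^0.25 = 0.02035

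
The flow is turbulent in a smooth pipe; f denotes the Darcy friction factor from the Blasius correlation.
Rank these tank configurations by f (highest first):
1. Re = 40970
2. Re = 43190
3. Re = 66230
Case 1: f = 0.02221
Case 2: f = 0.02192
Case 3: f = 0.0197
Ranking (highest first): 1, 2, 3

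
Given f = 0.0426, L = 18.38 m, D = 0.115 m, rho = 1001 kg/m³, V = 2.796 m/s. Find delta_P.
Formula: \Delta P = f \frac{L}{D} \frac{\rho V^2}{2}
delta_P = 0.0426·(18.38/0.115)·0.5·1001·2.796²/1000 = 26.64 kPa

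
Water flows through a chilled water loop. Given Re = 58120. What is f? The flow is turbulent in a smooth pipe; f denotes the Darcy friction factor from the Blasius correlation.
Formula: f = \frac{0.316}{Re^{0.25}}
f = 0.316/58120^0.25 = 0.02035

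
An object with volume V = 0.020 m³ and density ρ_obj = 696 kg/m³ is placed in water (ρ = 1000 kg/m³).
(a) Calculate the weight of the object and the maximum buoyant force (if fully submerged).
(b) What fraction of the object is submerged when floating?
(a) W=rho_obj*g*V=696*9.81*0.020=136.6 N; F_B(max)=rho*g*V=1000*9.81*0.020=196.2 N
(b) Floating fraction=rho_obj/rho=696/1000=0.696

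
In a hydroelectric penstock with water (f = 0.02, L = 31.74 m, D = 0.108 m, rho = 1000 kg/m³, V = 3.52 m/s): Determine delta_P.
Formula: \Delta P = f \frac{L}{D} \frac{\rho V^2}{2}
delta_P = 0.02·(31.74/0.108)·0.5·1000·3.52²/1000 = 36.41 kPa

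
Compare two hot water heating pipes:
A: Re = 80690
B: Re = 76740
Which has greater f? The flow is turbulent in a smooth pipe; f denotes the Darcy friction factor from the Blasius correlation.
f(A) = 0.01875, f(B) = 0.01899. Answer: B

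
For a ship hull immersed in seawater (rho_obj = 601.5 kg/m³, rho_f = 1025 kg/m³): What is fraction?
Formula: f_{sub} = \frac{\rho_{obj}}{\rho_f}
fraction = 601.5/1025 = 0.5868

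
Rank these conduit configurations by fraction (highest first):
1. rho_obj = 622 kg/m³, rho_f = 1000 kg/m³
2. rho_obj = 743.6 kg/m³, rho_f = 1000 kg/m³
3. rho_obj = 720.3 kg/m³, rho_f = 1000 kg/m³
Case 1: fraction = 0.622
Case 2: fraction = 0.7436
Case 3: fraction = 0.7203
Ranking (highest first): 2, 3, 1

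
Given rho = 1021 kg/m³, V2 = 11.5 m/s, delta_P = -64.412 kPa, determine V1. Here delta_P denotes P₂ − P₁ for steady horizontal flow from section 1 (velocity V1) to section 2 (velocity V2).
Formula: \Delta P = \frac{1}{2} \rho (V_1^2 - V_2^2)
Substituting knowns: -64.412 = 0.5·1021·(V1² − 11.5²)/1000
Solving for V1: V1 = √(11.5² + 2·(-64.412·1000)/1021) = 2.465 m/s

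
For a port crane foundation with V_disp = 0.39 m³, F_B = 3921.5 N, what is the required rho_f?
Formula: F_B = \rho_f g V_{disp}
Substituting knowns: 3921.5 = rho_f·9.81·0.39
Solving for rho_f: rho_f = 3921.5/(9.81·0.39) = 1025 kg/m³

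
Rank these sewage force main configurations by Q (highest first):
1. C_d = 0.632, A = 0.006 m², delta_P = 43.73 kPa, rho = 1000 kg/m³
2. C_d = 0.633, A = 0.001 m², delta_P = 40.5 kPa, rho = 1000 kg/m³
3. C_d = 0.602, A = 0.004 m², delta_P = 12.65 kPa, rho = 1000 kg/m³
Case 1: Q = 35.46 L/s
Case 2: Q = 5.697 L/s
Case 3: Q = 12.11 L/s
Ranking (highest first): 1, 3, 2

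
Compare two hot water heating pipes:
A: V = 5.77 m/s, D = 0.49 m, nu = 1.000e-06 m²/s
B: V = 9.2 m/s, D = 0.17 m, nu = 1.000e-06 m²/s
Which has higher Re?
Re(A) = 2.827e+06, Re(B) = 1.564e+06. Answer: A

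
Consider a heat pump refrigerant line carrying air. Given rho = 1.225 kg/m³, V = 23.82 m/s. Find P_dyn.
Formula: P_{dyn} = \frac{1}{2} \rho V^2
P_dyn = 0.5·1.225·23.82²/1000 = 0.3475 kPa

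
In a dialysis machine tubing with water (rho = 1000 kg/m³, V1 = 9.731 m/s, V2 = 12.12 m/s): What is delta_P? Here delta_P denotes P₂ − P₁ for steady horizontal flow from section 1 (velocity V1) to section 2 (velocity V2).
Formula: \Delta P = \frac{1}{2} \rho (V_1^2 - V_2^2)
delta_P = 0.5·1000·(9.731² − 12.12²)/1000 = -26.1 kPa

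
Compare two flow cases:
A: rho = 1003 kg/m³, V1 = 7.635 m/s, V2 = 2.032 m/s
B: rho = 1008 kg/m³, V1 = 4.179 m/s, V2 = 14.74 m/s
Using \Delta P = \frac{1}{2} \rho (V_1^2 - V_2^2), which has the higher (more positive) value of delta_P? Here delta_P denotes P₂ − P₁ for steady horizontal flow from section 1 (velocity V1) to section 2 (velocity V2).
delta_P(A) = 27.16 kPa, delta_P(B) = -100.7 kPa. Answer: A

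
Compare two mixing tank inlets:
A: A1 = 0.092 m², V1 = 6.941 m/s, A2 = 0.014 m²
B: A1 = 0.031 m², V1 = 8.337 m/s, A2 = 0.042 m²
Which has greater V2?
V2(A) = 45.61 m/s, V2(B) = 6.153 m/s. Answer: A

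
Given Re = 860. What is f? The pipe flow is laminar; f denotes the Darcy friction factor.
Formula: f = \frac{64}{Re}
f = 64/860 = 0.07442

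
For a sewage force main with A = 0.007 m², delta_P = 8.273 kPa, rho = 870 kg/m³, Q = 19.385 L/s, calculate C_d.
Formula: Q = C_d A \sqrt{\frac{2 \Delta P}{\rho}}
Substituting knowns: 19.385 = C_d·0.007·√(2·(8.273·1000)/870)·1000
Solving for C_d: C_d = (19.385/1000)/(0.007·√(2·(8.273·1000)/870)) = 0.635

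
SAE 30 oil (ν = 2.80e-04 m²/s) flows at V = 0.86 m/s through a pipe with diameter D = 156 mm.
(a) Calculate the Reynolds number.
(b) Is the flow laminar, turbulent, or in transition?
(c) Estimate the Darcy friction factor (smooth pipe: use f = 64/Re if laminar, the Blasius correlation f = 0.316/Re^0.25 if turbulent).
(a) Re = V·D/ν = 0.86·0.156/2.80e-04 = 479.14
(b) Flow regime: laminar (Re < 2300)
(c) Friction factor: f = 64/Re = 64/479.14 = 0.1336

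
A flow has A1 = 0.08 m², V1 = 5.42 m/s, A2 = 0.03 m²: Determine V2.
Formula: V_2 = \frac{A_1 V_1}{A_2}
V2 = 0.08·5.42/0.03 = 14.45 m/s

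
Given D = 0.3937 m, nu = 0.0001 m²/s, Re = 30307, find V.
Formula: Re = \frac{V D}{\nu}
Substituting knowns: 30307 = V·0.3937/0.0001
Solving for V: V = 30307·0.0001/0.3937 = 7.698 m/s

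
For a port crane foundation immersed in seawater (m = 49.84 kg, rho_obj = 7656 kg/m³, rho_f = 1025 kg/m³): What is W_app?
Formula: W_{app} = mg\left(1 - \frac{\rho_f}{\rho_{obj}}\right)
W_app = 49.84·9.81·(1 − 1025/7656) = 423.5 N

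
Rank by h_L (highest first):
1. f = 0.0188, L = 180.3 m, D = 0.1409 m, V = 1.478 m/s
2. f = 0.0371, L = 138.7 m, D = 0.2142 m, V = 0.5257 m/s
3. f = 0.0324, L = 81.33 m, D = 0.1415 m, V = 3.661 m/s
Case 1: h_L = 2.679 m
Case 2: h_L = 0.3384 m
Case 3: h_L = 12.72 m
Ranking (highest first): 3, 1, 2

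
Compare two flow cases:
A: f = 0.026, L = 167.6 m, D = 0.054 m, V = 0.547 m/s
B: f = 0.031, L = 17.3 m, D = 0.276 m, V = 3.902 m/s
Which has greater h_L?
h_L(A) = 1.231 m, h_L(B) = 1.508 m. Answer: B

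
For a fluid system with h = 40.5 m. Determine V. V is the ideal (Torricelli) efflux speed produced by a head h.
Formula: V = \sqrt{2 g h}
V = √(2·9.81·40.5) = 28.19 m/s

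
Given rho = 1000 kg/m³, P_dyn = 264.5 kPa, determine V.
Formula: P_{dyn} = \frac{1}{2} \rho V^2
Substituting knowns: 264.5 = 0.5·1000·V²/1000
Solving for V: V = √(2·(264.5·1000)/1000) = 23 m/s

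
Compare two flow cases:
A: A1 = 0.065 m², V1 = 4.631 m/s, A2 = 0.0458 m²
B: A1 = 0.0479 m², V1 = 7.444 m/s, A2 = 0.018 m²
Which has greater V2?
V2(A) = 6.572 m/s, V2(B) = 19.81 m/s. Answer: B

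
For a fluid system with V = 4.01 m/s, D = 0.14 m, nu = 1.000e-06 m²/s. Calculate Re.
Formula: Re = \frac{V D}{\nu}
Re = 4.01·0.14/1.000e-06 = 561400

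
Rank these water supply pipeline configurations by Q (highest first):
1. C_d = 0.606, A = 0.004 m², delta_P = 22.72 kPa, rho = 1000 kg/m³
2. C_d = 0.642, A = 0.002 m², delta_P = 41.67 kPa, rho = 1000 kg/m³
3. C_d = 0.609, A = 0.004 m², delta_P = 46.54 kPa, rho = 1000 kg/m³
Case 1: Q = 16.34 L/s
Case 2: Q = 11.72 L/s
Case 3: Q = 23.5 L/s
Ranking (highest first): 3, 1, 2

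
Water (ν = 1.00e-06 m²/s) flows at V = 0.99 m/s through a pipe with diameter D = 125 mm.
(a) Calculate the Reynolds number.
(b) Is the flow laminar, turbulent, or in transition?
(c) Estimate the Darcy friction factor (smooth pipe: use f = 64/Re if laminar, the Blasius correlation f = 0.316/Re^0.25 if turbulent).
(a) Re = V·D/ν = 0.99·0.125/1.00e-06 = 123750
(b) Flow regime: turbulent (Re > 4000)
(c) Friction factor: f = 0.316/Re^0.25 = 0.316/123750^0.25 = 0.01685 (Blasius is strictly valid for Re ≲ 1e5; used here as the smooth-pipe estimate the problem specifies)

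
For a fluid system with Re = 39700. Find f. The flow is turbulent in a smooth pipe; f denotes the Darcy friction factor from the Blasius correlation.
Formula: f = \frac{0.316}{Re^{0.25}}
f = 0.316/39700^0.25 = 0.02239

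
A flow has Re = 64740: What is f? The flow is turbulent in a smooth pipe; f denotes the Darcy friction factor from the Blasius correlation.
Formula: f = \frac{0.316}{Re^{0.25}}
f = 0.316/64740^0.25 = 0.01981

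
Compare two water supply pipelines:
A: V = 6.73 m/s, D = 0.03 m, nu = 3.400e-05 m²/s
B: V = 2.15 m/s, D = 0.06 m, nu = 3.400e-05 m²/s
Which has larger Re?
Re(A) = 5938, Re(B) = 3794. Answer: A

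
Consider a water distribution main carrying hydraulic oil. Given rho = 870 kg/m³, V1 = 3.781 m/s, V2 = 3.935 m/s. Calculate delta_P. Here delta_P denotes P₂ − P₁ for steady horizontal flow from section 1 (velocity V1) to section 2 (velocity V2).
Formula: \Delta P = \frac{1}{2} \rho (V_1^2 - V_2^2)
delta_P = 0.5·870·(3.781² − 3.935²)/1000 = -0.5169 kPa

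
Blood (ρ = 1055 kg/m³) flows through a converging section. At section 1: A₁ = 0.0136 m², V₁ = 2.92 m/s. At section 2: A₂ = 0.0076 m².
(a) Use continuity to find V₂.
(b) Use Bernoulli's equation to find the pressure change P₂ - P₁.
(a) Continuity: A₁V₁=A₂V₂ -> V₂=A₁V₁/A₂=0.0136*2.92/0.0076=5.23 m/s
(b) Bernoulli: P₂-P₁=0.5*rho*(V₁^2-V₂^2)/1000=0.5*1055*(2.92^2-5.23^2)/1000=-9.931 kPa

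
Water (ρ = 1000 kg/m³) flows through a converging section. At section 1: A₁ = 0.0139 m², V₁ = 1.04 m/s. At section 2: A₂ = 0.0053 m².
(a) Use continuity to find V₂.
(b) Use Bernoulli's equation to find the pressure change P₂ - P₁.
(a) Continuity: A₁V₁=A₂V₂ -> V₂=A₁V₁/A₂=0.0139*1.04/0.0053=2.73 m/s
(b) Bernoulli: P₂-P₁=0.5*rho*(V₁^2-V₂^2)/1000=0.5*1000*(1.04^2-2.73^2)/1000=-3.186 kPa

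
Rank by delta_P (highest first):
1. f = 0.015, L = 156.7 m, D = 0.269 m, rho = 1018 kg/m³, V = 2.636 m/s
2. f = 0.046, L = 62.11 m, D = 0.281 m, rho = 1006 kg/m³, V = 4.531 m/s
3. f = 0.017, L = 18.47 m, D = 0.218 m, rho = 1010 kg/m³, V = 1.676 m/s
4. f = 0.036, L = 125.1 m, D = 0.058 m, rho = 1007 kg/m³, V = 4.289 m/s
Case 1: delta_P = 30.9 kPa
Case 2: delta_P = 105 kPa
Case 3: delta_P = 2.043 kPa
Case 4: delta_P = 719.2 kPa
Ranking (highest first): 4, 2, 1, 3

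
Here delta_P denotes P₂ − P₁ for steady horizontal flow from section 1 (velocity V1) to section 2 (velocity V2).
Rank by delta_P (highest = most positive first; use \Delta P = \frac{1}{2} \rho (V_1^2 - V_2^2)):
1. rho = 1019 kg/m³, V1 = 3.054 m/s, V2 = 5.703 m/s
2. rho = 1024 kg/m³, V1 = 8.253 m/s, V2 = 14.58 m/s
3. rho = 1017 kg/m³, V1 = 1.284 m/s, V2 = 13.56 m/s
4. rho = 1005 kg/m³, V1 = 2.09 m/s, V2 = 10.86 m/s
Case 1: delta_P = -11.82 kPa
Case 2: delta_P = -73.97 kPa
Case 3: delta_P = -92.66 kPa
Case 4: delta_P = -57.07 kPa
Ranking (highest first): 1, 4, 2, 3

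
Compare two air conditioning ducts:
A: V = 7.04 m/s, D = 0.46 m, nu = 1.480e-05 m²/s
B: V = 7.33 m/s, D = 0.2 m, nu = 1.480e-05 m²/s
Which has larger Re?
Re(A) = 218811, Re(B) = 99054. Answer: A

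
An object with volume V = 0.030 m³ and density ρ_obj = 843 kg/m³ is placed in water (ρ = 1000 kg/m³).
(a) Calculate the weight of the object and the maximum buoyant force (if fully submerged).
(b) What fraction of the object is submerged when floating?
(a) W=rho_obj*g*V=843*9.81*0.030=248.1 N; F_B(max)=rho*g*V=1000*9.81*0.030=294.3 N
(b) Floating fraction=rho_obj/rho=843/1000=0.843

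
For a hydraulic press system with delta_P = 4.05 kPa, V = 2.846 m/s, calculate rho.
Formula: V = \sqrt{\frac{2 \Delta P}{\rho}}
Substituting knowns: 2.846 = √(2·(4.05·1000)/rho)
Solving for rho: rho = 2·(4.05·1000)/2.846² = 1000 kg/m³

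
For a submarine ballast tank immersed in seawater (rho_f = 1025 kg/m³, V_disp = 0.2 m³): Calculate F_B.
Formula: F_B = \rho_f g V_{disp}
F_B = 1025·9.81·0.2 = 2011 N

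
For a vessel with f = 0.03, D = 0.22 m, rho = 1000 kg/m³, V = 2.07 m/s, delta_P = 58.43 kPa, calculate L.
Formula: \Delta P = f \frac{L}{D} \frac{\rho V^2}{2}
Substituting knowns: 58.43 = 0.03·(L/0.22)·0.5·1000·2.07²/1000
Solving for L: L = (58.43·1000)·0.22/(0.03·0.5·1000·2.07²) = 200 m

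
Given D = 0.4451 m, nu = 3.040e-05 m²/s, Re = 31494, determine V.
Formula: Re = \frac{V D}{\nu}
Substituting knowns: 31494 = V·0.4451/3.040e-05
Solving for V: V = 31494·3.040e-05/0.4451 = 2.151 m/s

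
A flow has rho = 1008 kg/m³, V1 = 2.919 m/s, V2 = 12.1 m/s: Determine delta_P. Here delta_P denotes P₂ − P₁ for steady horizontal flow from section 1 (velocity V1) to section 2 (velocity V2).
Formula: \Delta P = \frac{1}{2} \rho (V_1^2 - V_2^2)
delta_P = 0.5·1008·(2.919² − 12.1²)/1000 = -69.5 kPa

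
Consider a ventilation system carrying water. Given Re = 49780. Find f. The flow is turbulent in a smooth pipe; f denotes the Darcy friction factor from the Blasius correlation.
Formula: f = \frac{0.316}{Re^{0.25}}
f = 0.316/49780^0.25 = 0.02116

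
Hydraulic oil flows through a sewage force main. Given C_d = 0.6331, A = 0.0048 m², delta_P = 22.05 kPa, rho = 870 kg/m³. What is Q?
Formula: Q = C_d A \sqrt{\frac{2 \Delta P}{\rho}}
Q = 0.6331·0.0048·√(2·(22.05·1000)/870)·1000 = 21.64 L/s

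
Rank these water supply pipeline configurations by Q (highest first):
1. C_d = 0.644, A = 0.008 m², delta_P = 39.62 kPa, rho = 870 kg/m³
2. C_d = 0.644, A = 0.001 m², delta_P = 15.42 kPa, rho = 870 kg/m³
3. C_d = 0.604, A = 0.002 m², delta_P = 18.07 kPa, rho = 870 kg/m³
Case 1: Q = 49.17 L/s
Case 2: Q = 3.834 L/s
Case 3: Q = 7.786 L/s
Ranking (highest first): 1, 3, 2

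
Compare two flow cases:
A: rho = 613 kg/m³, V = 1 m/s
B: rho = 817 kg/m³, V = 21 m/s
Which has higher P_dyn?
P_dyn(A) = 0.3065 kPa, P_dyn(B) = 180.1 kPa. Answer: B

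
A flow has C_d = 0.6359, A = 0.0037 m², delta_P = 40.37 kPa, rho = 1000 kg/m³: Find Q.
Formula: Q = C_d A \sqrt{\frac{2 \Delta P}{\rho}}
Q = 0.6359·0.0037·√(2·(40.37·1000)/1000)·1000 = 21.14 L/s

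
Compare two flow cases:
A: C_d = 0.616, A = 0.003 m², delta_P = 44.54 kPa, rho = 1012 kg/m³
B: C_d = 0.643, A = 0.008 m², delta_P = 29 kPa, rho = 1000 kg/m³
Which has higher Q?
Q(A) = 17.34 L/s, Q(B) = 39.18 L/s. Answer: B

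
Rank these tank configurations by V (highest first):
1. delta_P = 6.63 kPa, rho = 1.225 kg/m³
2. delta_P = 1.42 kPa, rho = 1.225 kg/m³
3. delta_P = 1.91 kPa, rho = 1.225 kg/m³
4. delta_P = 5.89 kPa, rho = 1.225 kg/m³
Case 1: V = 104 m/s
Case 2: V = 48.15 m/s
Case 3: V = 55.84 m/s
Case 4: V = 98.06 m/s
Ranking (highest first): 1, 4, 3, 2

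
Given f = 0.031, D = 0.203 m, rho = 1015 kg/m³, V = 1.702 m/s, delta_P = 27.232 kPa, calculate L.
Formula: \Delta P = f \frac{L}{D} \frac{\rho V^2}{2}
Substituting knowns: 27.232 = 0.031·(L/0.203)·0.5·1015·1.702²/1000
Solving for L: L = (27.232·1000)·0.203/(0.031·0.5·1015·1.702²) = 121.3 m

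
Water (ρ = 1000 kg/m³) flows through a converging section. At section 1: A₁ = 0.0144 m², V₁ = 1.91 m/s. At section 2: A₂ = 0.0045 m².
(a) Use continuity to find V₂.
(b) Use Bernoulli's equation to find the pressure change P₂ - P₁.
(a) Continuity: A₁V₁=A₂V₂ -> V₂=A₁V₁/A₂=0.0144*1.91/0.0045=6.11 m/s
(b) Bernoulli: P₂-P₁=0.5*rho*(V₁^2-V₂^2)/1000=0.5*1000*(1.91^2-6.11^2)/1000=-16.84 kPa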